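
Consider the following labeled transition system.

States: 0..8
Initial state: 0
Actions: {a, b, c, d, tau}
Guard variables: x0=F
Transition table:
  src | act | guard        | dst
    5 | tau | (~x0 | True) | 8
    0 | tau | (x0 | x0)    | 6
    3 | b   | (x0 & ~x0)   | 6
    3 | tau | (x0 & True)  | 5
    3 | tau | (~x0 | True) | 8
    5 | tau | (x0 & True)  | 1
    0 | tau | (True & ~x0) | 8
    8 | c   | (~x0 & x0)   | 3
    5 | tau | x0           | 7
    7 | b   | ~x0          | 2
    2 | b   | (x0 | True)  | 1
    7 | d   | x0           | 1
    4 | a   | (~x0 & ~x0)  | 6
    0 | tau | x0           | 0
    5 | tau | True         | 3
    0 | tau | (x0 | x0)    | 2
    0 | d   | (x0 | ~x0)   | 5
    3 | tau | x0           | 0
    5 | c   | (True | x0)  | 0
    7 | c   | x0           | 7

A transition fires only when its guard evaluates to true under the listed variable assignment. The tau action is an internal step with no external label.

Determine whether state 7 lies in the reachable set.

9 transition(s) survive guard evaluation.
L0 = {0}
L1 = {5,8}  now seen {0,5,8}
L2 = {3}  now seen {0,3,5,8}
Reachable = {0,3,5,8}

Answer: UNREACHABLE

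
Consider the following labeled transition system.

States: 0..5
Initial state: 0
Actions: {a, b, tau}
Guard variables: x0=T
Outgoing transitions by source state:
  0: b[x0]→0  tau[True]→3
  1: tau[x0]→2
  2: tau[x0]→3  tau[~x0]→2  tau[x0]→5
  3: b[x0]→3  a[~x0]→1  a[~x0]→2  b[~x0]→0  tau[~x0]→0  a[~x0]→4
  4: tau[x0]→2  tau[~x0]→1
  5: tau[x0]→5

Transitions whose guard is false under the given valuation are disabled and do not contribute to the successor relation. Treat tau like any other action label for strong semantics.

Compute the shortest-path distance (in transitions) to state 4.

Layered search for 4:
  depth 0: {0}
  depth 1: {3}
4 never appears.

Answer: UNREACHABLE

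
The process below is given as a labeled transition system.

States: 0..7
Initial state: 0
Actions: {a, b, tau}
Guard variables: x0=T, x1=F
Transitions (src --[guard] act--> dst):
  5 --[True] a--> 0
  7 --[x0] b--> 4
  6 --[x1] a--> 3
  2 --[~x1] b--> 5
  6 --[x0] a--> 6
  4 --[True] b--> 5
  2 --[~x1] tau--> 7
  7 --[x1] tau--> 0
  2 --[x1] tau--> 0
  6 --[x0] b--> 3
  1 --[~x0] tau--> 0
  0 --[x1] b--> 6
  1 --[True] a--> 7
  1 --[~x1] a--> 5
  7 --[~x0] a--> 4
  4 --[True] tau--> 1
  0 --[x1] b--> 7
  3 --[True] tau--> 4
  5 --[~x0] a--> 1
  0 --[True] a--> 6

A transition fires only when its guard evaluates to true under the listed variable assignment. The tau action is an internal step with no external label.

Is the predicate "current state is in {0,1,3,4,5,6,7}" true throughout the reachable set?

Answer: INVARIANT HOLDS

Analysis:
Allowed set {0,1,3,4,5,6,7}
R = {0,1,3,4,5,6,7}
  0: safe
  1: safe
  3: safe
  4: safe
  5: safe
  6: safe
  7: safe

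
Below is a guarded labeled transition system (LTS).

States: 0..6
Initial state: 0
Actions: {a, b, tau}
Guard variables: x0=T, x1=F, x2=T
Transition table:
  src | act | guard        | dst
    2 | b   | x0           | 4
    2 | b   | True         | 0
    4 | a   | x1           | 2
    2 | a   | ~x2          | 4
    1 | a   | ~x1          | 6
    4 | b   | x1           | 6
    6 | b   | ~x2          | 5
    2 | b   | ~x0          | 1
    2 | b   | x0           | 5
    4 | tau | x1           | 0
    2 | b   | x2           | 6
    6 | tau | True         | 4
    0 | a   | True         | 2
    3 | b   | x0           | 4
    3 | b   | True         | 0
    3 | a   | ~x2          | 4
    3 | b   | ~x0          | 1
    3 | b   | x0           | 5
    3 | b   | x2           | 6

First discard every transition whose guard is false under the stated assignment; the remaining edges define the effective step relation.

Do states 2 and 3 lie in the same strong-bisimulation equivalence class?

Refine partition for ~:
  P[0] = {{0,1,2,3,4,5,6}}
  P[1] = {{0,1},{2,3},{4,5},{6}}
  P[2] = {{0},{1},{2,3},{4,5},{6}}
Fixed point at round 3; 5 class(es).
class of 2: {2,3}; class of 3: {2,3}

Answer: BISIMILAR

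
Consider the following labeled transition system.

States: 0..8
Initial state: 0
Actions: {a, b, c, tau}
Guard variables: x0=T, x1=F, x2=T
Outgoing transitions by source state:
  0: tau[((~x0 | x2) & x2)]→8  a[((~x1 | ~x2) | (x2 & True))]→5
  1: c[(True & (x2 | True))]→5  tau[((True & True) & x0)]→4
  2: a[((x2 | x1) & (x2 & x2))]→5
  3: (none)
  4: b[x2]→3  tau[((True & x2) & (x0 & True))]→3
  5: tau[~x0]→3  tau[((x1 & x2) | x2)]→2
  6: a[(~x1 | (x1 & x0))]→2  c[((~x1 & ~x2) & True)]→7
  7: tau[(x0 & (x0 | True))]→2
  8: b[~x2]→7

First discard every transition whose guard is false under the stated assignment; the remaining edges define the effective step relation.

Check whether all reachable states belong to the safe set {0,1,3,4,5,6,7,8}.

Answer: INVARIANT VIOLATED at state 2

Trace:
Safe = {0,1,3,4,5,6,7,8}
Reachable = {0,2,5,8}
  0: safe
  2: ✗ unsafe
  5: safe
  8: safe
counterexample path to 2: a·tau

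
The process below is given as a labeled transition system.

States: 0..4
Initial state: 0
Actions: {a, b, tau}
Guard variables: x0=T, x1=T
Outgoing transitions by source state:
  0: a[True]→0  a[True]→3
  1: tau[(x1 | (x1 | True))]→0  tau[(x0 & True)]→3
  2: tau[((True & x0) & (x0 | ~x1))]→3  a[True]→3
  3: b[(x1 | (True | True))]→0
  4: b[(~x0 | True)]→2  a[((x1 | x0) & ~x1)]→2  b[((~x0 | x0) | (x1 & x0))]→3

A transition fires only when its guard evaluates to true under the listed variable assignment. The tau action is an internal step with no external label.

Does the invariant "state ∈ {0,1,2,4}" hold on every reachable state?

Answer: INVARIANT VIOLATED at state 3

Trace:
Inv-set: {0,1,2,4}
Reach set: {0,3}
  0: ok
  3: outside
reach 3 via a — violates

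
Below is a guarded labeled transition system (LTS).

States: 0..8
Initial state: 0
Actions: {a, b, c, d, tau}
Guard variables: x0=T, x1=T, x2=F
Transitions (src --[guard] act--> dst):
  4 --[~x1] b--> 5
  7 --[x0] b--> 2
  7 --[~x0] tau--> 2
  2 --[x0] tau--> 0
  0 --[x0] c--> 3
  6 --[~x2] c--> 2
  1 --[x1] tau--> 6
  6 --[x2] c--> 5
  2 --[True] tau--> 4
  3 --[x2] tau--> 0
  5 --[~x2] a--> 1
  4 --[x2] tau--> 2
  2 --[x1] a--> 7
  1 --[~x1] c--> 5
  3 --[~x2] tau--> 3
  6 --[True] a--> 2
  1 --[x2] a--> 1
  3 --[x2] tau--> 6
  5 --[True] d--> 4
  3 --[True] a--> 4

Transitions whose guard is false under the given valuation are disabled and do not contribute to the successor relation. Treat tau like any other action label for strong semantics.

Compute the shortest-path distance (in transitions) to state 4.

Breadth-first toward 4:
  L0 = {0}
  L1 = {3}
  L2 = {4}
depth(4)=2, e.g. c·a

Answer: 2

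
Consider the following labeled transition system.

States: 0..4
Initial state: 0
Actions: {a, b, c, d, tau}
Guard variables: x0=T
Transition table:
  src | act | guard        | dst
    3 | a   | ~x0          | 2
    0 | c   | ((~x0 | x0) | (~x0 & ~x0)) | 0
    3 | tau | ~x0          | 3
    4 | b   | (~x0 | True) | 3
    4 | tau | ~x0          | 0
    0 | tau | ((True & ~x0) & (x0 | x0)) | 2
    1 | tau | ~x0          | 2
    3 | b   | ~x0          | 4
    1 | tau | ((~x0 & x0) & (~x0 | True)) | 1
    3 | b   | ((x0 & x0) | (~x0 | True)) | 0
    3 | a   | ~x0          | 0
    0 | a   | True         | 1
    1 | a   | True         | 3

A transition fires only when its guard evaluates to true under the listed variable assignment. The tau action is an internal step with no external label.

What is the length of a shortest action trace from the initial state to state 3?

Answer: 2

Working:
Breadth-first toward 3:
  L0 = {0}
  L1 = {1}
  L2 = {3}
depth(3)=2, e.g. a·a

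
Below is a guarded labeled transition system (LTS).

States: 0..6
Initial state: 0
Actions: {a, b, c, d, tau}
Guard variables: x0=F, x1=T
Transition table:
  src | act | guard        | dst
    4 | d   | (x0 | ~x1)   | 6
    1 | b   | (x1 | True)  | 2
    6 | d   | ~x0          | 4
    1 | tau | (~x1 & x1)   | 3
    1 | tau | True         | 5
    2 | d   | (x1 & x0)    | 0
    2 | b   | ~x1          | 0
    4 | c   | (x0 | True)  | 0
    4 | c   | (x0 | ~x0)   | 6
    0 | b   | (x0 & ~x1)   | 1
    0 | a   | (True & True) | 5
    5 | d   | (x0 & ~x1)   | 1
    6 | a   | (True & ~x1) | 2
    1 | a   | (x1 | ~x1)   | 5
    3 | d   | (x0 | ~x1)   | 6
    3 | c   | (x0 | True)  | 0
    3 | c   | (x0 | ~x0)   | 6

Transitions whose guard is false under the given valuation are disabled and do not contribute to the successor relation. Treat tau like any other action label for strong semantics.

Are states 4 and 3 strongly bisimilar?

Compute ~ classes (split until stable):
  round 0: {{0,1,2,3,4,5,6}}
  round 1: {{0},{1},{2,5},{3,4},{6}}
5 equivalence class(es) (converged in 2)
4∈{3,4}, 3∈{3,4}

Answer: BISIMILAR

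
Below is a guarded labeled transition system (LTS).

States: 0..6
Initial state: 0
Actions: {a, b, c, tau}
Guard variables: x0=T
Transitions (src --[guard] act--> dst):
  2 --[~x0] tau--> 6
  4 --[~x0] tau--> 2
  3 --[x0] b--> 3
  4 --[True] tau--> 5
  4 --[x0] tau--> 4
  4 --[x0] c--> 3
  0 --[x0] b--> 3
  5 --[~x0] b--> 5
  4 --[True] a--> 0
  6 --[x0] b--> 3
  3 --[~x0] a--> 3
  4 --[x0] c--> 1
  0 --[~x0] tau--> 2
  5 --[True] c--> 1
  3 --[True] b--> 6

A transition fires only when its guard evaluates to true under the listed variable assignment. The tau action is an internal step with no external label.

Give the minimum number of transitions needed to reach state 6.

Breadth-first toward 6:
  L0 = {0}
  L1 = {3}
  L2 = {6}
6 enters at depth 2; path b·b

Answer: 2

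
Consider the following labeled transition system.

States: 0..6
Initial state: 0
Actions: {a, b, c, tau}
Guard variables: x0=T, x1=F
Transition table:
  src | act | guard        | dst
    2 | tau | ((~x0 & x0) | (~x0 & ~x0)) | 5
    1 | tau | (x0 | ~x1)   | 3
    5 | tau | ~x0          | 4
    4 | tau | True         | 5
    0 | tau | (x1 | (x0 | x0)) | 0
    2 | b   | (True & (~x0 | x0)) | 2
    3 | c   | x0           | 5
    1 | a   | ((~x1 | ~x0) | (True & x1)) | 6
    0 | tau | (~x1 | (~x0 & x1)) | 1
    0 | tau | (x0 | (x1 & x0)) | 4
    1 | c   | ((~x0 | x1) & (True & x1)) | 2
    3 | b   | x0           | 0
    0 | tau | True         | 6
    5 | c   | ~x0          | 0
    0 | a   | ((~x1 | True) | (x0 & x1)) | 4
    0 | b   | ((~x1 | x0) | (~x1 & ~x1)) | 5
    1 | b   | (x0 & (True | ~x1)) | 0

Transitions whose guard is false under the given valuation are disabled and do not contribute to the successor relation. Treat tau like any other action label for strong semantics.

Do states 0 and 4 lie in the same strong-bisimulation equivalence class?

Answer: NOT BISIMILAR

Analysis:
Refine partition for ~:
  round 0: {{0,1,2,3,4,5,6}}
  round 1: {{0,1},{2},{3},{4},{5,6}}
  round 2: {{0},{1},{2},{3},{4},{5,6}}
stable after 3 split(s): 6 block(s)
class of 0: {0}; class of 4: {4}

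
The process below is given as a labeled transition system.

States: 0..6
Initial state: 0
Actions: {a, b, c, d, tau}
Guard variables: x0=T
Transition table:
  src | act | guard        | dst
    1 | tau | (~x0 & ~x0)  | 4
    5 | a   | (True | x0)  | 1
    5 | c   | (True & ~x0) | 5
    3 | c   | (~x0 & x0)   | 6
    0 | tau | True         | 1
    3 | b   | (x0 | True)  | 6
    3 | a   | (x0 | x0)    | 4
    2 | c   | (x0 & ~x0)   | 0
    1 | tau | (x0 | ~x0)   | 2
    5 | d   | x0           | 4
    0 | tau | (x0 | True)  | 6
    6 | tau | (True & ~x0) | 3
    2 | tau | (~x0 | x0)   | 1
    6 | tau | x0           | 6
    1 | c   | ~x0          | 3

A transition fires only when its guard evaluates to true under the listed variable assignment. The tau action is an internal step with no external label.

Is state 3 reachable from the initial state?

Answer: UNREACHABLE

Analysis:
9 transition(s) survive guard evaluation.
L0 = {0}
L1 = {1,6}  total {0,1,6}
L2 = {2}  total {0,1,2,6}
Reach set: {0,1,2,6}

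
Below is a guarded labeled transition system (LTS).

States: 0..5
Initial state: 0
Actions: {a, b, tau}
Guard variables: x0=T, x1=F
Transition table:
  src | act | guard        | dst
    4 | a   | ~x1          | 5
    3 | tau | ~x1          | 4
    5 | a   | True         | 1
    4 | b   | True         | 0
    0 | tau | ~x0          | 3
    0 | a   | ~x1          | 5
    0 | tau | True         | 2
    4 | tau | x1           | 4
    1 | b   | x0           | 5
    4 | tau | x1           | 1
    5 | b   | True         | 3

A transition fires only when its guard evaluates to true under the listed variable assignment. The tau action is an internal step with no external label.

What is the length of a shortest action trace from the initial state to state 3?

Answer: 2

Analysis:
Layered search for 3:
  Layer 0: {0}
  Layer 1: {2,5}
  Layer 2: {1,3}
first hit 3 at d=2 via a·b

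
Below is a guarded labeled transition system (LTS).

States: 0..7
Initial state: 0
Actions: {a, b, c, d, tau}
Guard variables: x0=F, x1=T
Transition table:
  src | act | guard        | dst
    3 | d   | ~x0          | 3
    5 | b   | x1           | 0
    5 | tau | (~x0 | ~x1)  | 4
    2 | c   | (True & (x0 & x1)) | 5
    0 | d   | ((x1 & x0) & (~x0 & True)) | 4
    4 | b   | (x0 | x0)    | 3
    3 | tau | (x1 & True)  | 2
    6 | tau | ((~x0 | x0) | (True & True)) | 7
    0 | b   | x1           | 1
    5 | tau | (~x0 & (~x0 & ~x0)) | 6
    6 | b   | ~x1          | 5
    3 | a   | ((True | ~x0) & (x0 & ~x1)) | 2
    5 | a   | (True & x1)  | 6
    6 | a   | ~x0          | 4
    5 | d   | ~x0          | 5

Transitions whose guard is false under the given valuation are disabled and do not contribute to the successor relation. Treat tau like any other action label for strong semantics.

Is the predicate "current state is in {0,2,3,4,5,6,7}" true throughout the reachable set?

Allowed set {0,2,3,4,5,6,7}
Reach set: {0,1}
  0: ✓
  1: VIOLATES
reach 1 via b — violates

Answer: INVARIANT VIOLATED at state 1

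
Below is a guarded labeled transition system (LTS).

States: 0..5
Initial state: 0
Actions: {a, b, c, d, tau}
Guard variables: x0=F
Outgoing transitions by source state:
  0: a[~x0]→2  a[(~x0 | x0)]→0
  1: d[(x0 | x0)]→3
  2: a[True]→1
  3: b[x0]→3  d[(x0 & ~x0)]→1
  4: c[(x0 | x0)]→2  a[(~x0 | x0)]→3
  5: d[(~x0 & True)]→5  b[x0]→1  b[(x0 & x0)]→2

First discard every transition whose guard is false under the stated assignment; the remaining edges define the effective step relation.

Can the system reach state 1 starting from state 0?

Answer: REACHABLE

Analysis:
Guard filter leaves 5 enabled edge(s).
depth 0: {0}
depth 1: {2}  cumulative {0,2}
depth 2: {1}  cumulative {0,1,2}
Reach set: {0,1,2}
trace reaching 1: a·a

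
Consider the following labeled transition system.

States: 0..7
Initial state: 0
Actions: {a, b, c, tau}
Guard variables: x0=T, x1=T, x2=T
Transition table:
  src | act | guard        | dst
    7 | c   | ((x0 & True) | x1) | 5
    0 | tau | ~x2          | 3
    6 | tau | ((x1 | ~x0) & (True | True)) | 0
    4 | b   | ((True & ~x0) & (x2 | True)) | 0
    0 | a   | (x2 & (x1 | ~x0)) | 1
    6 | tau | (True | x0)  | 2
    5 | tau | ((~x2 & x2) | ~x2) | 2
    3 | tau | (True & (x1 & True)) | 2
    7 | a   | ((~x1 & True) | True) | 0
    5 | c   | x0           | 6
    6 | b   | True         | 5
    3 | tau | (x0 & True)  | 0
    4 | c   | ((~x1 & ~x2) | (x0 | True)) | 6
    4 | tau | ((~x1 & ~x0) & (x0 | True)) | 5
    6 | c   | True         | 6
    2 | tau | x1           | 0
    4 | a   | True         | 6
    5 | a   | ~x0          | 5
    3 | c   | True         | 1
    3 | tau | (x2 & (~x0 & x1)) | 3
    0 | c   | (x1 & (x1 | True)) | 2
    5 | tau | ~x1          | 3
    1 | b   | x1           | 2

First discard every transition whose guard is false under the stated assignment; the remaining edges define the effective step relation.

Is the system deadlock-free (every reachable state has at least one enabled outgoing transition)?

Answer: DEADLOCK-FREE

Trace:
R = {0,1,2}
  0: a→1  c→2  [2 exit(s)]
  1: b→2  [1 exit(s)]
  2: tau→0  [1 exit(s)]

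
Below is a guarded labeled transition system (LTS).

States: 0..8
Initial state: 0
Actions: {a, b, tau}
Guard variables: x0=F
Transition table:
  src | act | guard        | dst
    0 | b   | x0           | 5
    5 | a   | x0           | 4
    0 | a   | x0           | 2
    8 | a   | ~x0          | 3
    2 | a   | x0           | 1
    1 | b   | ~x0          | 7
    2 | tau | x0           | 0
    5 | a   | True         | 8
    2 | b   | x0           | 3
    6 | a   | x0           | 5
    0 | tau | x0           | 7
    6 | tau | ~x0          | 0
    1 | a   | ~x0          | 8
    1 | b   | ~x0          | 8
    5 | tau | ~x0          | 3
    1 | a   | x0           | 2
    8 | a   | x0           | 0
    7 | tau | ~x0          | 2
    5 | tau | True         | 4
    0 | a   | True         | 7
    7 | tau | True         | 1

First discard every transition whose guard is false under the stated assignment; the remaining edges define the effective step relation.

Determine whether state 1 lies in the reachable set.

After dropping false guards: 11 live edges.
Layer 0: {0}
Layer 1: {7}  cumulative {0,7}
Layer 2: {1,2}  cumulative {0,1,2,7}
Layer 3: {8}  cumulative {0,1,2,7,8}
Layer 4: {3}  cumulative {0,1,2,3,7,8}
Reachable = {0,1,2,3,7,8}
trace reaching 1: a·tau

Answer: REACHABLE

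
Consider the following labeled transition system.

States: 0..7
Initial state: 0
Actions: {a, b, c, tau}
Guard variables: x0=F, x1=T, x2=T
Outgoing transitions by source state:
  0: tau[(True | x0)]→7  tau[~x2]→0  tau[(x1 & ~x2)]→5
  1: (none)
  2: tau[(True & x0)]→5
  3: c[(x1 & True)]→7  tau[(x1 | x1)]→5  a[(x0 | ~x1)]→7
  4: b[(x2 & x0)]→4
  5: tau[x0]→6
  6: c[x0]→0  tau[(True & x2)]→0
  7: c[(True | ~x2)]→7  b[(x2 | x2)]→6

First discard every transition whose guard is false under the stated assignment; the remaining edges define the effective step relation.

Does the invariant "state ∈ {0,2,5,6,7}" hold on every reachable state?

Answer: INVARIANT HOLDS

Trace:
Inv-set: {0,2,5,6,7}
Reachable = {0,6,7}
  0: ✓
  6: ✓
  7: ✓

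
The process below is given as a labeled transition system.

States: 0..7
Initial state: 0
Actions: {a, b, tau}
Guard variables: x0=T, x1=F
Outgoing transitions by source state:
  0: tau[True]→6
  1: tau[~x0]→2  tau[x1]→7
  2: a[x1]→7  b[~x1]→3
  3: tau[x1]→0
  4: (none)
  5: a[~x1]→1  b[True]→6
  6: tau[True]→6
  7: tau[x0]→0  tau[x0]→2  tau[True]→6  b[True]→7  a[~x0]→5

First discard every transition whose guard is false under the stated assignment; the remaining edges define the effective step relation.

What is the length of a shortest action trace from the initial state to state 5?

Answer: UNREACHABLE

Working:
Breadth-first toward 5:
  depth 0: {0}
  depth 1: {6}
5 never appears.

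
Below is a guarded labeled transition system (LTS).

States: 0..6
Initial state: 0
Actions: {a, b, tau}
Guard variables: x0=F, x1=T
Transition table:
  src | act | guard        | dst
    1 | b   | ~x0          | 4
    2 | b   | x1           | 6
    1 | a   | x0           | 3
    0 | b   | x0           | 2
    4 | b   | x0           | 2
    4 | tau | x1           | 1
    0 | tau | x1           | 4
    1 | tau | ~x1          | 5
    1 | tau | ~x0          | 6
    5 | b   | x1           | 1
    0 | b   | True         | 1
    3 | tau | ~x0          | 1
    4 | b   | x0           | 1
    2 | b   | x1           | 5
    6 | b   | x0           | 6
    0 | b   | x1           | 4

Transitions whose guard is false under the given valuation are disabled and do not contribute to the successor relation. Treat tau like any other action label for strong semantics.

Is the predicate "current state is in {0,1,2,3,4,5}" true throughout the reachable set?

Answer: INVARIANT VIOLATED at state 6

Trace:
Inv-set: {0,1,2,3,4,5}
Reach set: {0,1,4,6}
  0: safe
  1: safe
  4: safe
  6: ✗ unsafe
witness against invariant: b·tau → 6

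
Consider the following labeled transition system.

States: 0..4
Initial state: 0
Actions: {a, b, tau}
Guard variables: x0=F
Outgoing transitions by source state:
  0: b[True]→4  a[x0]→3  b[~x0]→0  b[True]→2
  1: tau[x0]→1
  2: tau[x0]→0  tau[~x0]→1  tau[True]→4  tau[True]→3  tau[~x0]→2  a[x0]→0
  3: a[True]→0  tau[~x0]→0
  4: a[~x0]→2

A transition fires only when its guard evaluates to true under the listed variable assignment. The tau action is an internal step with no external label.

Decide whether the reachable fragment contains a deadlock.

Answer: DEADLOCK at state 1

Working:
R = {0,1,2,3,4}
  0: b→0  b→2  b→4  [3 out]
  1: ∅  [no exit]
  2: tau→1  tau→2  tau→3  tau→4  [4 out]
  3: a→0  tau→0  [2 out]
  4: a→2  [1 out]
witness 1: b·tau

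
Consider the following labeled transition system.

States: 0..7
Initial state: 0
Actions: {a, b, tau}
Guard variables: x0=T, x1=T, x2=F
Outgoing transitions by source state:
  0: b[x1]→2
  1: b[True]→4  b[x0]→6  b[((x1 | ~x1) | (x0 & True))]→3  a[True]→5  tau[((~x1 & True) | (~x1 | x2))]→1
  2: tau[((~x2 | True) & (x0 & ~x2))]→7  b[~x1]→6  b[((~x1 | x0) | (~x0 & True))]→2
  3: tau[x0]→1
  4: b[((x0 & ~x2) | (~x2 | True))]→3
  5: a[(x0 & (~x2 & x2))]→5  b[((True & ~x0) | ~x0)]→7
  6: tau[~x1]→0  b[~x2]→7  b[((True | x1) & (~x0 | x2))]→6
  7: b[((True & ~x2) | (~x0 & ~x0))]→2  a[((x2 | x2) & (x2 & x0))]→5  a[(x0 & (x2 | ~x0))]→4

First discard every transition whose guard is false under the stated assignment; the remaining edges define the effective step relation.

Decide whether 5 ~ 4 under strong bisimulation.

Refine partition for ~:
  round 0: {{0,1,2,3,4,5,6,7}}
  round 1: {{0,4,6,7},{1},{2},{3},{5}}
  round 2: {{0,7},{1},{2},{3},{4},{5},{6}}
Fixed point at round 3; 7 class(es).
5∈{5}, 4∈{4}

Answer: NOT BISIMILAR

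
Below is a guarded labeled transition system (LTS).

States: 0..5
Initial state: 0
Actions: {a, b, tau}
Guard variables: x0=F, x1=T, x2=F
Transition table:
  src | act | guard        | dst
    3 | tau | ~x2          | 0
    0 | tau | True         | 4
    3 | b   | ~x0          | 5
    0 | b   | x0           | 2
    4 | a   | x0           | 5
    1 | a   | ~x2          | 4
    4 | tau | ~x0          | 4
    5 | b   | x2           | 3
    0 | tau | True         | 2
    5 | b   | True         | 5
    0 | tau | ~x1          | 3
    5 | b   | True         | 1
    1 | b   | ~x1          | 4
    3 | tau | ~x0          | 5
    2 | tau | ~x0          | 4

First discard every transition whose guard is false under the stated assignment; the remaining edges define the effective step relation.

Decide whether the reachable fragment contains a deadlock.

Answer: DEADLOCK-FREE

Working:
Reach set: {0,2,4}
  0: tau→2  tau→4  [deg 2]
  2: tau→4  [deg 1]
  4: tau→4  [deg 1]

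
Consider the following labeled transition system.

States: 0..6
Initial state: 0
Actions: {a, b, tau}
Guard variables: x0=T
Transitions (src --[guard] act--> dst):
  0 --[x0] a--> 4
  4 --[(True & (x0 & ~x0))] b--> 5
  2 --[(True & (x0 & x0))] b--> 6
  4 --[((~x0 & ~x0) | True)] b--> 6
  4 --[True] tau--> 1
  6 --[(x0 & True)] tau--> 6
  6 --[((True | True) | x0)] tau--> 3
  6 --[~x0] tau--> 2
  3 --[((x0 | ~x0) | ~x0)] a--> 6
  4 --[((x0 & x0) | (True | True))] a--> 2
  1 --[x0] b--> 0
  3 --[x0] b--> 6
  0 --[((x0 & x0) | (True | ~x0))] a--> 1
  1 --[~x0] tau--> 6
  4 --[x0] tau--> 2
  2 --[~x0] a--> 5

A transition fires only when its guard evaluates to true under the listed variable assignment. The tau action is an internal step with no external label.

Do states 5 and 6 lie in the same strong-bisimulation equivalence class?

Refine partition for ~:
  P[0] = {{0,1,2,3,4,5,6}}
  P[1] = {{0},{1,2},{3},{4},{5},{6}}
  P[2] = {{0},{1},{2},{3},{4},{5},{6}}
stable after 3 split(s): 7 block(s)
class of 5: {5}; class of 6: {6}

Answer: NOT BISIMILAR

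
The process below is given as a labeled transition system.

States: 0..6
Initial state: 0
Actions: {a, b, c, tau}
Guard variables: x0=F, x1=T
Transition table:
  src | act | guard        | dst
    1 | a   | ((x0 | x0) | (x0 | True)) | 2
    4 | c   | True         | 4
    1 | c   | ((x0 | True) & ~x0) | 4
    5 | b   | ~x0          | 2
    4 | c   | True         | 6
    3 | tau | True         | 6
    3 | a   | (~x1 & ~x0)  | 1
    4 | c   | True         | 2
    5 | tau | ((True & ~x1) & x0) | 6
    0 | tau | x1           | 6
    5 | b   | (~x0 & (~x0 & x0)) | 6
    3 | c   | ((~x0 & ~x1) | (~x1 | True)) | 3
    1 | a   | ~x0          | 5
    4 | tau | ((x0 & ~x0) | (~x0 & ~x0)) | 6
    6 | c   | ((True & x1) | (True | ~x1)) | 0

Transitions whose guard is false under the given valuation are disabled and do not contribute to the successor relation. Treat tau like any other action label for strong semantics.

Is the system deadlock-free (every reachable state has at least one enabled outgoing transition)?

Reachable = {0,6}
  0: tau→6  [1 out]
  6: c→0  [1 out]

Answer: DEADLOCK-FREE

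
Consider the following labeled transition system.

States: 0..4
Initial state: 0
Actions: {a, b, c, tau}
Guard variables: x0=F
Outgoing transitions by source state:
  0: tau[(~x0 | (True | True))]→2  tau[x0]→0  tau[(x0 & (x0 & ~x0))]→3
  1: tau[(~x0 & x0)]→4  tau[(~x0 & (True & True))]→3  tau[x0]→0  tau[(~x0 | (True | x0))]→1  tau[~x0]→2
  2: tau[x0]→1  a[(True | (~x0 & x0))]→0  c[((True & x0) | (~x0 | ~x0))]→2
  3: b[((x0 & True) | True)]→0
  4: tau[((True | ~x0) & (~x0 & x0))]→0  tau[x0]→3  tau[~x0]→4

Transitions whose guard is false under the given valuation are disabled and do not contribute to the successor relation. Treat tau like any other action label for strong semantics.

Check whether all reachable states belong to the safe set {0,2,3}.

Answer: INVARIANT HOLDS

Trace:
Safe = {0,2,3}
Reach set: {0,2}
  0: ✓
  2: ✓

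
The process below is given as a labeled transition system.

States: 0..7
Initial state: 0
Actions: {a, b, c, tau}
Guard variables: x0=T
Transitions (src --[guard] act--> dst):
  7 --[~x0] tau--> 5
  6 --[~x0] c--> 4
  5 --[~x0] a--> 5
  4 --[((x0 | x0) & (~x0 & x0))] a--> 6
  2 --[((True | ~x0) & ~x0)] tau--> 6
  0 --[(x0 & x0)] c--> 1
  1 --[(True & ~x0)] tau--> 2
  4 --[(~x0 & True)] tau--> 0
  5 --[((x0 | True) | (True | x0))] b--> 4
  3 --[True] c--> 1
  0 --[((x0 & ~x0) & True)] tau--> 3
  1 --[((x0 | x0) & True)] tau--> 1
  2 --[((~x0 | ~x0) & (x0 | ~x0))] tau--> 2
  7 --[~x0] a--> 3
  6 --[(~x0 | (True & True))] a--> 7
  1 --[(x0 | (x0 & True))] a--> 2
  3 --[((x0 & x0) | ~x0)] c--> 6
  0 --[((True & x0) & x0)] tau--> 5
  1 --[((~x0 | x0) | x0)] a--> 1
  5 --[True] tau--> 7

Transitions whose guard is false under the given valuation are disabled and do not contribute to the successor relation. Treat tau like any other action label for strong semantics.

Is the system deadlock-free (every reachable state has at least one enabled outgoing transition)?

R = {0,1,2,4,5,7}
  0: c→1  tau→5  [2 out]
  1: a→1  a→2  tau→1  [3 out]
  2: ∅  [STUCK]
  4: ∅  [STUCK]
  5: b→4  tau→7  [2 out]
  7: ∅  [STUCK]
trace reaching 2: c·a

Answer: DEADLOCK at state 2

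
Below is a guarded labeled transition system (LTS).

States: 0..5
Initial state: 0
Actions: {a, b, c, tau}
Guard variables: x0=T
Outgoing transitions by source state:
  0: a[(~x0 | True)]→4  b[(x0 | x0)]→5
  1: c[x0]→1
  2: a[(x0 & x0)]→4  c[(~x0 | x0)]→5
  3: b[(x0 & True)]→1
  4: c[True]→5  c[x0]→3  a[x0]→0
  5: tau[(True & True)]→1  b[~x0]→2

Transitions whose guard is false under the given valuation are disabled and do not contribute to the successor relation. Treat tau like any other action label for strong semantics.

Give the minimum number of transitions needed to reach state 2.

Breadth-first toward 2:
  Layer 0: {0}
  Layer 1: {4,5}
  Layer 2: {1,3}
2 never appears.

Answer: UNREACHABLE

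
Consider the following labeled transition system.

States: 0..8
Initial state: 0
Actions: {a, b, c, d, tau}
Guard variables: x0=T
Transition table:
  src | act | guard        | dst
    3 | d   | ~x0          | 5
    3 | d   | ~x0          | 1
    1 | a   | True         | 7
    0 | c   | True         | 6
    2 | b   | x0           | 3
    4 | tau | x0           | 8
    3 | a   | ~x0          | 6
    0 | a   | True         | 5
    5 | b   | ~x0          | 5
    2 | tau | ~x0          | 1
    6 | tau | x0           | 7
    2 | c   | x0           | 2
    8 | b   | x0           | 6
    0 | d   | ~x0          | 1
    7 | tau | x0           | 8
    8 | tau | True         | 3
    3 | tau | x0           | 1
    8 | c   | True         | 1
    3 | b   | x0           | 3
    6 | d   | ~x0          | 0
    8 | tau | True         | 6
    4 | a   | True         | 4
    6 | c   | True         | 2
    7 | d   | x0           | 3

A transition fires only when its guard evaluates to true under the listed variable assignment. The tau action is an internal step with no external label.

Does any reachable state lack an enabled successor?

Answer: DEADLOCK at state 5

Analysis:
Reachable = {0,1,2,3,5,6,7,8}
  0: a→5  c→6  [deg 2]
  1: a→7  [deg 1]
  2: b→3  c→2  [deg 2]
  3: b→3  tau→1  [deg 2]
  5: ∅  [no exit]
  6: c→2  tau→7  [deg 2]
  7: d→3  tau→8  [deg 2]
  8: b→6  c→1  tau→3  tau→6  [deg 4]
Path to 5: a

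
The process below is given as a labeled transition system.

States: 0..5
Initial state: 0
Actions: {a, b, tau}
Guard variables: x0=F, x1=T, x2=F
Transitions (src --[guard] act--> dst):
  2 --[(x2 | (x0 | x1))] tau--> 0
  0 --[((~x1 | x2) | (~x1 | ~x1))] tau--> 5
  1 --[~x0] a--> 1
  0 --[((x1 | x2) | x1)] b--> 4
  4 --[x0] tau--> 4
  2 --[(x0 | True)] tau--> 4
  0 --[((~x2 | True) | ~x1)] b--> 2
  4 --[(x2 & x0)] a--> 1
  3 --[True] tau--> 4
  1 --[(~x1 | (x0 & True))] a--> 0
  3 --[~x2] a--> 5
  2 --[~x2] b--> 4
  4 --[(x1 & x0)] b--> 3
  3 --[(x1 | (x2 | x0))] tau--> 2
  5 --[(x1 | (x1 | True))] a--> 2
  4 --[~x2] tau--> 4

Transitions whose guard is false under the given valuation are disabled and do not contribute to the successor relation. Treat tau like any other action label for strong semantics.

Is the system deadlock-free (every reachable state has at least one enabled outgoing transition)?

Answer: DEADLOCK-FREE

Working:
Reachable = {0,2,4}
  0: b→2  b→4  [deg 2]
  2: b→4  tau→0  tau→4  [deg 3]
  4: tau→4  [deg 1]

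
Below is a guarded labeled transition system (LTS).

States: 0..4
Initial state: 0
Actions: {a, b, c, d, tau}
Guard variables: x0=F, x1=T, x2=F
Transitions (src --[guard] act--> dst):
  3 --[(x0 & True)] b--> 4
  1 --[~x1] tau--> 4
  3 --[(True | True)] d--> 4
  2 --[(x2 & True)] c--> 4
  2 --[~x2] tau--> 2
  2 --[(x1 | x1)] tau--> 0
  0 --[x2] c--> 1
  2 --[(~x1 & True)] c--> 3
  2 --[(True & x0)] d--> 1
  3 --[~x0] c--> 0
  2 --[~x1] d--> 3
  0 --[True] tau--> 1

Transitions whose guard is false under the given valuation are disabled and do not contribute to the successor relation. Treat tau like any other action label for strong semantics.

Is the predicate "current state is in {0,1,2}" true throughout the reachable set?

Allowed set {0,1,2}
Reachable = {0,1}
  0: ok
  1: ok

Answer: INVARIANT HOLDS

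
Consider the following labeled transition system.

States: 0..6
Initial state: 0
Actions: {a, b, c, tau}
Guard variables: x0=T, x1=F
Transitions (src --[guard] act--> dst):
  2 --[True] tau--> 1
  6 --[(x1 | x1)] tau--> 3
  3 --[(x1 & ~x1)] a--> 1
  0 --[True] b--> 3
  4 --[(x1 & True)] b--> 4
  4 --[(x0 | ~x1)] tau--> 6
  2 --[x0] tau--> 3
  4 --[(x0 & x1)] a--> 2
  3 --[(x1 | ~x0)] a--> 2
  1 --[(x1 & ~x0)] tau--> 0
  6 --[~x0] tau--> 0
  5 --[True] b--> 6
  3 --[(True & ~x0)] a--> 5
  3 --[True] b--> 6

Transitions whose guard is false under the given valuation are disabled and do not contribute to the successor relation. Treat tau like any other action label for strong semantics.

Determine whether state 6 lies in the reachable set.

Answer: REACHABLE

Analysis:
Guard filter leaves 6 enabled edge(s).
L0 = {0}
L1 = {3}  cumulative {0,3}
L2 = {6}  cumulative {0,3,6}
Reachable = {0,3,6}
trace reaching 6: b·b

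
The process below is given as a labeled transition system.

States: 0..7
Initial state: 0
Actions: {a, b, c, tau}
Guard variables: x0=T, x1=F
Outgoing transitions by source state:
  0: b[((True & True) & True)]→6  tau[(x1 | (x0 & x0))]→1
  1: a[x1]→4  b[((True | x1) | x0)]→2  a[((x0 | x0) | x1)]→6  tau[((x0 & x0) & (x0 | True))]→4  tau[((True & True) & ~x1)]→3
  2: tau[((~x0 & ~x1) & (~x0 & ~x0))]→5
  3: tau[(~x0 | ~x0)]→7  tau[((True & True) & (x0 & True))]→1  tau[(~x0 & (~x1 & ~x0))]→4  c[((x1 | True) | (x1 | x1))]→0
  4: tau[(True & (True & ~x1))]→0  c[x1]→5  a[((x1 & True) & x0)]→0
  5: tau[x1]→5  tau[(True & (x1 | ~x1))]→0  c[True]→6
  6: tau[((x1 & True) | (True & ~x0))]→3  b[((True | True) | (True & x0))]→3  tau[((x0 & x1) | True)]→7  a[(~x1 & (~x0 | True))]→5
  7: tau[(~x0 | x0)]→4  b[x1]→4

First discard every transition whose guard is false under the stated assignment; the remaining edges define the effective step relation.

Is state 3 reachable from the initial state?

After dropping false guards: 15 live edges.
L0 = {0}
L1 = {1,6}  total {0,1,6}
L2 = {2,3,4,5,7}  total {0,1,2,3,4,5,6,7}
R = {0,1,2,3,4,5,6,7}
trace reaching 3: b·b

Answer: REACHABLE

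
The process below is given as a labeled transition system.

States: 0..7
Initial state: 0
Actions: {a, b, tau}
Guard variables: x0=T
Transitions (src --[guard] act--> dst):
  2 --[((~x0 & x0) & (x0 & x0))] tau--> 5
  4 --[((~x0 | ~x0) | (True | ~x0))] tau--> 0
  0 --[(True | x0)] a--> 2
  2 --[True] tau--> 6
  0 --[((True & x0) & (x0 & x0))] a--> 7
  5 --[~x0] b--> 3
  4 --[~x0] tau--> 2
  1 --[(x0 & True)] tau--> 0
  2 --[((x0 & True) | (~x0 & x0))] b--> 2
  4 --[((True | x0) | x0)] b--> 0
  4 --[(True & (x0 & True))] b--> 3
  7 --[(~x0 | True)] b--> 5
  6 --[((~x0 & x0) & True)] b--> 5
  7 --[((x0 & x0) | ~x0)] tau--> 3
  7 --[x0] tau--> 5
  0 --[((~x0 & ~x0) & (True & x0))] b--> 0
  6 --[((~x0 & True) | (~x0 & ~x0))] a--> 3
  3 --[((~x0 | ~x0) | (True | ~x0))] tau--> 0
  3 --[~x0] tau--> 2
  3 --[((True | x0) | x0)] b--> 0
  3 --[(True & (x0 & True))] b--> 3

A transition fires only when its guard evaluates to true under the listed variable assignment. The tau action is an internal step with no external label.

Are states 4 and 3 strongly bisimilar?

Bisimulation quotient by refinement:
  round 0: {{0,1,2,3,4,5,6,7}}
  round 1: {{0},{1},{2,3,4,7},{5,6}}
  round 2: {{0},{1},{2},{3,4},{5,6},{7}}
Fixed point at round 3; 6 class(es).
class of 4: {3,4}; class of 3: {3,4}

Answer: BISIMILAR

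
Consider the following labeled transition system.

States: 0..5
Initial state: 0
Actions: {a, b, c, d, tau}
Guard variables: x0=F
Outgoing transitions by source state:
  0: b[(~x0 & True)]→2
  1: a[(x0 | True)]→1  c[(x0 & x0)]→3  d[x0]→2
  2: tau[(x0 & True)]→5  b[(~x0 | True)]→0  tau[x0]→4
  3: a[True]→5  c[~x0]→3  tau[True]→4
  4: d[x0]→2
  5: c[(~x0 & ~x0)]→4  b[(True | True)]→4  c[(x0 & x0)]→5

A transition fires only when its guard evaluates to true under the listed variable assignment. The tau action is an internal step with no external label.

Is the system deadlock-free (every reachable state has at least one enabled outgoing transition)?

Reach set: {0,2}
  0: b→2  [1 exit(s)]
  2: b→0  [1 exit(s)]

Answer: DEADLOCK-FREE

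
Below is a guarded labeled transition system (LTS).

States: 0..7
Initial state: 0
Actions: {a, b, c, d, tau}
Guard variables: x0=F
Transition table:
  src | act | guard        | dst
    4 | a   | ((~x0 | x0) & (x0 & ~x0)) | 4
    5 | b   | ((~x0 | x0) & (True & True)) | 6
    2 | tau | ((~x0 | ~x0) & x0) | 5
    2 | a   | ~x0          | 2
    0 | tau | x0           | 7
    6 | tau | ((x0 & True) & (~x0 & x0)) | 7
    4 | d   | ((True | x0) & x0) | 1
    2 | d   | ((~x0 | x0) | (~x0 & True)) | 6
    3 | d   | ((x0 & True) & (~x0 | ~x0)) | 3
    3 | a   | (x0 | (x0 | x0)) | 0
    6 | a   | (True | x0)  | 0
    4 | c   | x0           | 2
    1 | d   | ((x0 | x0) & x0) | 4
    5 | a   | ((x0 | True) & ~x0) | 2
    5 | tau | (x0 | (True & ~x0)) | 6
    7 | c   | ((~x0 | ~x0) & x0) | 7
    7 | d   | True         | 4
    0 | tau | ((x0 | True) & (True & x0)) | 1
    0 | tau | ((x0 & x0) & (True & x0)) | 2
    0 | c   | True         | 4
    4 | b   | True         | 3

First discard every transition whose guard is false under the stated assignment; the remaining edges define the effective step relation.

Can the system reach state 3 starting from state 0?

Answer: REACHABLE

Working:
Guard filter leaves 9 enabled edge(s).
L0 = {0}
L1 = {4}  cumulative {0,4}
L2 = {3}  cumulative {0,3,4}
Reach set: {0,3,4}
witness 3: c·b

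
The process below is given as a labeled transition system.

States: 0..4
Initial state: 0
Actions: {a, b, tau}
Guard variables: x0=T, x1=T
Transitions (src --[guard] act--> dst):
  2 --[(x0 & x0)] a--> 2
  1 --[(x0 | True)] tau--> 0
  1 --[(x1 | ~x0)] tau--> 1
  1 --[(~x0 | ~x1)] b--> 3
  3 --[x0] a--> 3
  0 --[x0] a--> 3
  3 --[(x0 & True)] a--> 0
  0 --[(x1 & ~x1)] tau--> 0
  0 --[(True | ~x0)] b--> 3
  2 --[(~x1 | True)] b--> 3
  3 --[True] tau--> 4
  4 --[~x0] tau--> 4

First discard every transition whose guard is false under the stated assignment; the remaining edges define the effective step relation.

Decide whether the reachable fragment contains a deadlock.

Answer: DEADLOCK at state 4

Working:
Reachable = {0,3,4}
  0: a→3  b→3  [2 exit(s)]
  3: a→0  a→3  tau→4  [3 exit(s)]
  4: ∅  [deadlock]
witness 4: a·tau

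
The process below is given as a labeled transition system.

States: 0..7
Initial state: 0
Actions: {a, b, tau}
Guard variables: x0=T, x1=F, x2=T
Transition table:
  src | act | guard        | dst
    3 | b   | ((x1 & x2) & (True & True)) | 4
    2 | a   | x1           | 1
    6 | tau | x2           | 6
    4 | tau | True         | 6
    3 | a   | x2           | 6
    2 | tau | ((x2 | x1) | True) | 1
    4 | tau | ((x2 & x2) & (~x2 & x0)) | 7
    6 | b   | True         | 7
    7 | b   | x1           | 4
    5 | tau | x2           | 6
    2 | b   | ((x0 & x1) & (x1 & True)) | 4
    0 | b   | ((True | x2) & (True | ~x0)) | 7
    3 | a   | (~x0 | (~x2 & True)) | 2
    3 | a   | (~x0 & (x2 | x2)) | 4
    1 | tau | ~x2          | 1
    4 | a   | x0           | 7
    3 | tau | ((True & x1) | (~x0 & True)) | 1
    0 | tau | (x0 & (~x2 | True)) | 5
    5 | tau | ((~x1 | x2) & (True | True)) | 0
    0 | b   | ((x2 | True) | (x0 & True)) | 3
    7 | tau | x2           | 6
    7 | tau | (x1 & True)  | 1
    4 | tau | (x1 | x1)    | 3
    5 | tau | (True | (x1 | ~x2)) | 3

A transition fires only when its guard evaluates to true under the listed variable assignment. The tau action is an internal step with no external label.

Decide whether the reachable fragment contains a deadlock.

Answer: DEADLOCK-FREE

Analysis:
Reach set: {0,3,5,6,7}
  0: b→3  b→7  tau→5  [deg 3]
  3: a→6  [deg 1]
  5: tau→0  tau→3  tau→6  [deg 3]
  6: b→7  tau→6  [deg 2]
  7: tau→6  [deg 1]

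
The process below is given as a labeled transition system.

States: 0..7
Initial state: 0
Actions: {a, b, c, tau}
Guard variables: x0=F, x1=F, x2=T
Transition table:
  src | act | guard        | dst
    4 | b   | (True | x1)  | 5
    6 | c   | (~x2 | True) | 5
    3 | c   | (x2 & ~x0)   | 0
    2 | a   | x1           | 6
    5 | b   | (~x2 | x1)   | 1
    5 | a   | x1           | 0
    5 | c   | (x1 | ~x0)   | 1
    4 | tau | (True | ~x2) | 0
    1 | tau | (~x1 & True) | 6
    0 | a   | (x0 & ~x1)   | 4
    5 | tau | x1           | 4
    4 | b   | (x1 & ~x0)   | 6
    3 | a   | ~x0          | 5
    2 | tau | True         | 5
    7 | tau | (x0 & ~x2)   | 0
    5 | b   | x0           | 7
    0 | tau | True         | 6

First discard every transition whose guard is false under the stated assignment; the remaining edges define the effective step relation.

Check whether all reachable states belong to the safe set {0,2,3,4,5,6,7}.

Answer: INVARIANT VIOLATED at state 1

Trace:
Inv-set: {0,2,3,4,5,6,7}
Reachable = {0,1,5,6}
  0: safe
  1: ✗ unsafe
  5: safe
  6: safe
counterexample path to 1: tau·c·c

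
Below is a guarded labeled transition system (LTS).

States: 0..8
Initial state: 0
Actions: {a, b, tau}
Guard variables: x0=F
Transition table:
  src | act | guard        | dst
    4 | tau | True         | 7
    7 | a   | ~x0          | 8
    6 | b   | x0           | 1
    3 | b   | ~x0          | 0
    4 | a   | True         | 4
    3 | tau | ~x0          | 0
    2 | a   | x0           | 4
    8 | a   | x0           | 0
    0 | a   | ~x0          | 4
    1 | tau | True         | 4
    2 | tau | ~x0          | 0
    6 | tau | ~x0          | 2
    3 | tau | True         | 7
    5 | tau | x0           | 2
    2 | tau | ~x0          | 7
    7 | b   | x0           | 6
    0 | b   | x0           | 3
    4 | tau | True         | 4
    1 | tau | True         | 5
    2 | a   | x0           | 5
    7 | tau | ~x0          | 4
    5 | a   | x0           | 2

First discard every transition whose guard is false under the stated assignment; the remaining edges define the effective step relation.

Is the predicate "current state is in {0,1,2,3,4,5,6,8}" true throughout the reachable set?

Answer: INVARIANT VIOLATED at state 7

Analysis:
Safe = {0,1,2,3,4,5,6,8}
Reach set: {0,4,7,8}
  0: safe
  4: safe
  7: ✗ unsafe
  8: safe
reach 7 via a·tau — violates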